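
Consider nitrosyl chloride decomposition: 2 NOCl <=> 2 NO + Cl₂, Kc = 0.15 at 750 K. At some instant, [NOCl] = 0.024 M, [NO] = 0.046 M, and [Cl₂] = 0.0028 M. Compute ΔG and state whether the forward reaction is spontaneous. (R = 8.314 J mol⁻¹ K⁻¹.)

Qc = [NO]²·[Cl₂] / [NOCl]² = (0.046)²·(0.0028) / (0.024)² = 0.0103
ΔG = RT ln(Qc/Kc) = (8.314 J mol⁻¹ K⁻¹)(750 K) × ln(0.0103/0.15)
   = (6.236 kJ/mol)(-2.678) = -16.7 kJ/mol
ΔG < 0, so the forward reaction is spontaneous (proceeds forward).

ΔG = -16.7 kJ/mol; the forward reaction is spontaneous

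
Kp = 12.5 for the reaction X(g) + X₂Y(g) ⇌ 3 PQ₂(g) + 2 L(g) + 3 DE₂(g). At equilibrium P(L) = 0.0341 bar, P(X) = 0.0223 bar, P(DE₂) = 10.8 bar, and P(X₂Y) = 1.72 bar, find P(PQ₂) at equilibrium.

At equilibrium, Kp = P(PQ₂)³·P(L)²·P(DE₂)³ / (P(X)·P(X₂Y)) = 12.5.
(P(PQ₂))³·(0.0341)²·(10.8)³ / ((0.0223)·(1.72)) = 12.5
P(PQ₂)³ = 0.327 ⇒ P(PQ₂) = 0.689 bar

P(PQ₂) = 0.689 bar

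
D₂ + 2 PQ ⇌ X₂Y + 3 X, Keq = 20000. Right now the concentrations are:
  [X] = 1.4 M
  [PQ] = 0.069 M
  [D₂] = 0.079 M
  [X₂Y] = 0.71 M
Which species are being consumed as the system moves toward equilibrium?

D₂, PQ (reactants)

Q = [X₂Y]·[X]³ / ([D₂]·[PQ]²) = (0.71)·(1.4)³ / ((0.079)·(0.069)²) = 5200
Q = 5200 < Keq = 20000: net forward reaction.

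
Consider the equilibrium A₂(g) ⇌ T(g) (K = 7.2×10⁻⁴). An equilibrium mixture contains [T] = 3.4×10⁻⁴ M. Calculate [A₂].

At equilibrium, K = [T] / [A₂] = 7.2×10⁻⁴.
(3.4×10⁻⁴) / ([A₂]) = 7.2×10⁻⁴
[A₂] = 0.472 = 0.47 M

[A₂] = 0.47 M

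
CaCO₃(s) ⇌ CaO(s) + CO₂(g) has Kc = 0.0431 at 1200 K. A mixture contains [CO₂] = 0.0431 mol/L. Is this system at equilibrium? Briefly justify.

yes, at equilibrium

(CaCO₃, CaO are pure solids — omitted from Qc.)
Qc = [CO₂] = 0.0431
Qc = 0.0431 = Kc; the system is at equilibrium.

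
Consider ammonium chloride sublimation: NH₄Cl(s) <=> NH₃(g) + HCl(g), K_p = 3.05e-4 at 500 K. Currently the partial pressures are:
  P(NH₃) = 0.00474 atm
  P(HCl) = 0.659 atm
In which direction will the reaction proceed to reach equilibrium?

(NH₄Cl is a pure solid — omitted from Q_p.)
Q_p = P(NH₃)·P(HCl) = (0.00474)·(0.659) = 0.00312
Q_p = 0.00312 > K_p = 3.05e-4, so the reverse reaction proceeds.

to the left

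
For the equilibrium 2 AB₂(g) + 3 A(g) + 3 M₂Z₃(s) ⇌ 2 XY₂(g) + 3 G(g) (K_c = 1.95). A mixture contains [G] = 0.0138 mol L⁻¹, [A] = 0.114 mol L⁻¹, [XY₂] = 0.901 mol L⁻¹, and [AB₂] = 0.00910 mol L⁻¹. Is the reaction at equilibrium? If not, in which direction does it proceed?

in the reverse direction

(M₂Z₃ is a pure solid — omitted from Q_c.)
Q_c = [XY₂]²·[G]³ / ([AB₂]²·[A]³) = (0.901)²·(0.0138)³ / ((0.00910)²·(0.114)³) = 17.4
Q_c = 17.4 > K_c = 1.95, so the reverse reaction proceeds.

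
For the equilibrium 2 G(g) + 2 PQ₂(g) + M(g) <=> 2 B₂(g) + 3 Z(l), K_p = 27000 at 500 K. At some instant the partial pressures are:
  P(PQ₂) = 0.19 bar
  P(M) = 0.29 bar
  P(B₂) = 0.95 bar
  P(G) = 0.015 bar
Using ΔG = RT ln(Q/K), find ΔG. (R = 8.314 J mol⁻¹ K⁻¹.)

ΔG = 11.0 kJ/mol

(Z is a pure liquid — omitted from Q_p.)
Q_p = P(B₂)² / (P(G)²·P(PQ₂)²·P(M)) = (0.95)² / ((0.015)²·(0.19)²·(0.29)) = 3.83×10⁵
ΔG = RT ln(Q_p/K_p) = (8.314 J mol⁻¹ K⁻¹)(500 K) × ln(3.83×10⁵/27000)
   = (4.157 kJ/mol)(2.652) = 11.0 kJ/mol
ΔG > 0, so the forward reaction is non-spontaneous (proceeds in reverse).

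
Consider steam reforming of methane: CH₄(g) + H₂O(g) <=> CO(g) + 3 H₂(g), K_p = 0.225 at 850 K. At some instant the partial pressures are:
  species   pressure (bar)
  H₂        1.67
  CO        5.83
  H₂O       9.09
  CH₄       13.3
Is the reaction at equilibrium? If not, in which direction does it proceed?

no net change (already at equilibrium)

Q_p = P(CO)·P(H₂)³ / (P(CH₄)·P(H₂O)) = (5.83)·(1.67)³ / ((13.3)·(9.09)) = 0.225
Q_p = 0.225 = K_p, so the system is already at equilibrium.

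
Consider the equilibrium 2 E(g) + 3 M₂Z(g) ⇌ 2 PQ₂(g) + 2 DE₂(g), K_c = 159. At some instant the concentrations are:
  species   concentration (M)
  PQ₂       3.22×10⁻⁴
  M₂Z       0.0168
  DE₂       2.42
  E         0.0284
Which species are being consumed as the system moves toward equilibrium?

none (at equilibrium)

Q_c = [PQ₂]²·[DE₂]² / ([E]²·[M₂Z]³) = (3.22×10⁻⁴)²·(2.42)² / ((0.0284)²·(0.0168)³) = 159
Q_c = 159 = K_c; the system is at equilibrium.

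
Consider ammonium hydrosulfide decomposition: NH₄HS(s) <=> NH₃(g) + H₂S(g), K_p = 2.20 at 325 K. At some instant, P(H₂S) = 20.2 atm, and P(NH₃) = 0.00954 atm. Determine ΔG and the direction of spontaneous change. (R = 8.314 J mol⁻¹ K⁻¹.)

(NH₄HS is a pure solid — omitted from Q_p.)
Q_p = P(NH₃)·P(H₂S) = (0.00954)·(20.2) = 0.193
ΔG = RT ln(Q_p/K_p) = (8.314 J mol⁻¹ K⁻¹)(325 K) × ln(0.193/2.20)
   = (2.702 kJ/mol)(-2.434) = -6.58 kJ/mol
ΔG < 0, so the forward reaction is spontaneous (proceeds forward).

ΔG = -6.58 kJ/mol; the forward reaction is spontaneous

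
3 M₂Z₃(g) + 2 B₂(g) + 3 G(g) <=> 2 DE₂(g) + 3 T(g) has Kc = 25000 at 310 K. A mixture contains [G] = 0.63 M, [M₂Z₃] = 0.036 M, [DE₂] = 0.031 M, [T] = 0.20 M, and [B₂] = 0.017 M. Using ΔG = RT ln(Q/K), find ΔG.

Qc = [DE₂]²·[T]³ / ([M₂Z₃]³·[B₂]²·[G]³) = (0.031)²·(0.20)³ / ((0.036)³·(0.017)²·(0.63)³) = 2280
ΔG = RT ln(Qc/Kc) = (8.314 J mol⁻¹ K⁻¹)(310 K) × ln(2280/25000)
   = (2.577 kJ/mol)(-2.395) = -6.17 kJ/mol
ΔG < 0, so the forward reaction is spontaneous (proceeds forward).

ΔG = -6.17 kJ/mol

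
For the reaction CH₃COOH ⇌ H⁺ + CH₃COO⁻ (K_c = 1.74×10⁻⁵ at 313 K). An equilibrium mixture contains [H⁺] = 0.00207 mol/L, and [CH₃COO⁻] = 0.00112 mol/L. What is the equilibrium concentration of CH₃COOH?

[CH₃COOH] = 0.133 mol/L

At equilibrium, K_c = [H⁺]·[CH₃COO⁻] / [CH₃COOH] = 1.74×10⁻⁵.
(0.00207)·(0.00112) / ([CH₃COOH]) = 1.74×10⁻⁵
[CH₃COOH] = 0.133 mol/L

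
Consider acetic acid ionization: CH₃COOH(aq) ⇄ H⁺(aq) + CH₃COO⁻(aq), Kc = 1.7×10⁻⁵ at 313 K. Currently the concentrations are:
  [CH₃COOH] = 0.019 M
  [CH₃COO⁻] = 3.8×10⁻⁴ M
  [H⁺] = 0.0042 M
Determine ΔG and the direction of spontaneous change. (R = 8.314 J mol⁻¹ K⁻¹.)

Qc = [H⁺]·[CH₃COO⁻] / [CH₃COOH] = (0.0042)·(3.8×10⁻⁴) / (0.019) = 8.40×10⁻⁵
ΔG = RT ln(Qc/Kc) = (8.314 J mol⁻¹ K⁻¹)(313 K) × ln(8.40×10⁻⁵/1.7×10⁻⁵)
   = (2.602 kJ/mol)(1.598) = 4.16 kJ/mol
ΔG > 0, so the forward reaction is non-spontaneous (proceeds in reverse).

ΔG = 4.16 kJ/mol; the forward reaction is non-spontaneous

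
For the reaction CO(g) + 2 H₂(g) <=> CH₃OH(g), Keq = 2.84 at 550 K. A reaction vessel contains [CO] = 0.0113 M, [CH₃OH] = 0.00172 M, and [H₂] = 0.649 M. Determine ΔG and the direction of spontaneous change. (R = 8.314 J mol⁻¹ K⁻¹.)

Q = [CH₃OH] / ([CO]·[H₂]²) = (0.00172) / ((0.0113)·(0.649)²) = 0.361
ΔG = RT ln(Q/Keq) = (8.314 J mol⁻¹ K⁻¹)(550 K) × ln(0.361/2.84)
   = (4.573 kJ/mol)(-2.063) = -9.43 kJ/mol
ΔG < 0, so the forward reaction is spontaneous (proceeds forward).

ΔG = -9.43 kJ/mol; the forward reaction is spontaneous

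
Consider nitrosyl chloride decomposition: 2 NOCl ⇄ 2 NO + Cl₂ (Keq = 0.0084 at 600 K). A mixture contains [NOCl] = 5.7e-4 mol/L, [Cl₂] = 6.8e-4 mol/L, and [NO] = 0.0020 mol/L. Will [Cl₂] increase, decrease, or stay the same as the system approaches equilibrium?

Q = [NO]²·[Cl₂] / [NOCl]² = (0.0020)²·(6.8e-4) / (5.7e-4)² = 0.0084
Q = 0.0084 = Keq; the system is at equilibrium.

stay the same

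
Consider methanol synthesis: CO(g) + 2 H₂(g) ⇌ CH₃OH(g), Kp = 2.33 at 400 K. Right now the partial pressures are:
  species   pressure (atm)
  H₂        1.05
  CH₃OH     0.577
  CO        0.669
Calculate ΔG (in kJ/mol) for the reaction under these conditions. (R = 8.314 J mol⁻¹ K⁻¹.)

Qp = P(CH₃OH) / (P(CO)·P(H₂)²) = (0.577) / ((0.669)·(1.05)²) = 0.782
ΔG = RT ln(Qp/Kp) = (8.314 J mol⁻¹ K⁻¹)(400 K) × ln(0.782/2.33)
   = (3.326 kJ/mol)(-1.092) = -3.63 kJ/mol
ΔG < 0, so the forward reaction is spontaneous (proceeds forward).

ΔG = -3.63 kJ/mol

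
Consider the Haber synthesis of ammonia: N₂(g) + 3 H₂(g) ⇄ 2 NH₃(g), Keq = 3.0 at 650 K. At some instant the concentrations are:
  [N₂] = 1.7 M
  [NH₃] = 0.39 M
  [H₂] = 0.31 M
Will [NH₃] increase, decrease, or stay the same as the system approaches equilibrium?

stay the same

Q = [NH₃]² / ([N₂]·[H₂]³) = (0.39)² / ((1.7)·(0.31)³) = 3.0
Q = 3.0 = Keq; the system is at equilibrium.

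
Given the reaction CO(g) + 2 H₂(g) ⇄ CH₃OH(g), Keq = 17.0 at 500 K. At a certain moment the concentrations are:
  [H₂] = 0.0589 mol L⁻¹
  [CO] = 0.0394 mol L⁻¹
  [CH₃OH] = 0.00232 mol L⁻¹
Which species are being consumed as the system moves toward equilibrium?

Q = [CH₃OH] / ([CO]·[H₂]²) = (0.00232) / ((0.0394)·(0.0589)²) = 17.0
Q = 17.0 = Keq; the system is at equilibrium.

none (at equilibrium)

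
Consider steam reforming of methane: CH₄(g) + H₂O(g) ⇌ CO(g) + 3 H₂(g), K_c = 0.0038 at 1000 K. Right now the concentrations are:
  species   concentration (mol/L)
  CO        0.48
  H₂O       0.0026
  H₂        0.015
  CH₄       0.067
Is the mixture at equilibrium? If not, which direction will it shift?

no; Q > K, reaction proceeds in reverse

Q_c = [CO]·[H₂]³ / ([CH₄]·[H₂O]) = (0.48)·(0.015)³ / ((0.067)·(0.0026)) = 0.0093
Q_c = 0.0093 > K_c = 0.0038: net reverse reaction.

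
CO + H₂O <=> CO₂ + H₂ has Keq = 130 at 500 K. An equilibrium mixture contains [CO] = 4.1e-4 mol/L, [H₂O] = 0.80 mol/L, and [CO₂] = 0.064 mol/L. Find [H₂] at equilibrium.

[H₂] = 0.67 mol/L

At equilibrium, Keq = [CO₂]·[H₂] / ([CO]·[H₂O]) = 130.
(0.064)·([H₂]) / ((4.1e-4)·(0.80)) = 130
[H₂] = 0.666 = 0.67 mol/L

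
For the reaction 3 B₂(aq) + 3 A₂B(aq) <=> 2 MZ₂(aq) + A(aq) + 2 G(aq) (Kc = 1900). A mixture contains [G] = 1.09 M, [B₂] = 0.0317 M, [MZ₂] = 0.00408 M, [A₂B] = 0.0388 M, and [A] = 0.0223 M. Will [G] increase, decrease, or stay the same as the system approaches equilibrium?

increase

Qc = [MZ₂]²·[A]·[G]² / ([B₂]³·[A₂B]³) = (0.00408)²·(0.0223)·(1.09)² / ((0.0317)³·(0.0388)³) = 237
Qc = 237 < Kc = 1900: net forward reaction.
G is a product, so it increases.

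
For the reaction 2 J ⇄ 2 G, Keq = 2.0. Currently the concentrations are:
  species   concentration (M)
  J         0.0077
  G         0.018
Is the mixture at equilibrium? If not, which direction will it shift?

no; Q > K, reaction proceeds in reverse

Q = [G]² / [J]² = (0.018)² / (0.0077)² = 5.5
Q = 5.5 > Keq = 2.0: net reverse reaction.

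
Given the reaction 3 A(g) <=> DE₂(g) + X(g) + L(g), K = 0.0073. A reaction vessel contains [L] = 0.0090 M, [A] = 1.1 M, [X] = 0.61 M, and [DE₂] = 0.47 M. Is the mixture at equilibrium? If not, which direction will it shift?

no; Q < K, reaction proceeds forward

Q = [DE₂]·[X]·[L] / [A]³ = (0.47)·(0.61)·(0.0090) / (1.1)³ = 0.0019
Q = 0.0019 < K = 0.0073: net forward reaction.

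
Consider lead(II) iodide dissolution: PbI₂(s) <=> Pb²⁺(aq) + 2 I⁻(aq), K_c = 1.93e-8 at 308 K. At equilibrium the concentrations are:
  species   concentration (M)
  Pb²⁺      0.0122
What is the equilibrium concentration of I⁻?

[I⁻] = 0.00126 M

(PbI₂ is a pure solid — omitted from K_c.)
At equilibrium, K_c = [Pb²⁺]·[I⁻]² = 1.93e-8.
(0.0122)·([I⁻])² = 1.93e-8
[I⁻]² = 1.58e-6 ⇒ [I⁻] = 0.00126 M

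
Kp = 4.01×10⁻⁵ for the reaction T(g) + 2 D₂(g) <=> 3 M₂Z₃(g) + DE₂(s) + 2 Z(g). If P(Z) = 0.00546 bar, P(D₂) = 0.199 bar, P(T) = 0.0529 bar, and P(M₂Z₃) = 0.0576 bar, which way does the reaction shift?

(DE₂ is a pure solid — omitted from Qp.)
Qp = P(M₂Z₃)³·P(Z)² / (P(T)·P(D₂)²) = (0.0576)³·(0.00546)² / ((0.0529)·(0.199)²) = 2.72×10⁻⁶
Qp = 2.72×10⁻⁶ < Kp = 4.01×10⁻⁵, so the forward reaction proceeds.

toward products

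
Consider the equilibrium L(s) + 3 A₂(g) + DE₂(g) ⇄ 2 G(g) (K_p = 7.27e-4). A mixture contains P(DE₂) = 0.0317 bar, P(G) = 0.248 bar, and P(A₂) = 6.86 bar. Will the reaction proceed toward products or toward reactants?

(L is a pure solid — omitted from Q_p.)
Q_p = P(G)² / (P(A₂)³·P(DE₂)) = (0.248)² / ((6.86)³·(0.0317)) = 0.00601
Q_p = 0.00601 > K_p = 7.27e-4, so the reverse reaction proceeds.

in the reverse direction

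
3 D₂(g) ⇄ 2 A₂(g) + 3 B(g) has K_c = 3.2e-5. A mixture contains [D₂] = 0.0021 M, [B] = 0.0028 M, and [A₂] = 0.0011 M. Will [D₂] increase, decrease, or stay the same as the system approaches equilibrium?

decrease

Q_c = [A₂]²·[B]³ / [D₂]³ = (0.0011)²·(0.0028)³ / (0.0021)³ = 2.9e-6
Q_c = 2.9e-6 < K_c = 3.2e-5: net forward reaction.
D₂ is a reactant, so it decreases.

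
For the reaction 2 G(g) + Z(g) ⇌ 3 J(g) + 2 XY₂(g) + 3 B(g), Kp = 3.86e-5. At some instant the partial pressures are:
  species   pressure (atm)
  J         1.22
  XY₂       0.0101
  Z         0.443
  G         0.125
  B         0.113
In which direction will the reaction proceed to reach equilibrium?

Qp = P(J)³·P(XY₂)²·P(B)³ / (P(G)²·P(Z)) = (1.22)³·(0.0101)²·(0.113)³ / ((0.125)²·(0.443)) = 3.86e-5
Qp = 3.86e-5 = Kp, so the system is already at equilibrium.

no net change (already at equilibrium)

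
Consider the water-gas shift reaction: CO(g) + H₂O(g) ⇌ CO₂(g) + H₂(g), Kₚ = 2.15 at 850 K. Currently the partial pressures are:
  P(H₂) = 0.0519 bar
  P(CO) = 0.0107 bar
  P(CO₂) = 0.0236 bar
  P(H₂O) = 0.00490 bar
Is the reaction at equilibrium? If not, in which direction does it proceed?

toward reactants

Qₚ = P(CO₂)·P(H₂) / (P(CO)·P(H₂O)) = (0.0236)·(0.0519) / ((0.0107)·(0.00490)) = 23.4
Qₚ = 23.4 > Kₚ = 2.15, so the reverse reaction proceeds.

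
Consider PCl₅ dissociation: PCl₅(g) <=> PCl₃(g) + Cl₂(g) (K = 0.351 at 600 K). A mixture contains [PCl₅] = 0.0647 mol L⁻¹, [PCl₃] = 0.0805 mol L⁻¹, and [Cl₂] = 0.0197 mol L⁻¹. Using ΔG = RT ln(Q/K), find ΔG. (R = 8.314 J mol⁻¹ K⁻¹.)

Q = [PCl₃]·[Cl₂] / [PCl₅] = (0.0805)·(0.0197) / (0.0647) = 0.0245
ΔG = RT ln(Q/K) = (8.314 J mol⁻¹ K⁻¹)(600 K) × ln(0.0245/0.351)
   = (4.988 kJ/mol)(-2.662) = -13.3 kJ/mol
ΔG < 0, so the forward reaction is spontaneous (proceeds forward).

ΔG = -13.3 kJ/mol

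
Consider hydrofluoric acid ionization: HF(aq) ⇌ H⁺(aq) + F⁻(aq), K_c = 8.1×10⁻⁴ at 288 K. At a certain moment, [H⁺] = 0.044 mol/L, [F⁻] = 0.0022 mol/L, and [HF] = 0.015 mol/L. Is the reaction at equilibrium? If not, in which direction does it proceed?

Q_c = [H⁺]·[F⁻] / [HF] = (0.044)·(0.0022) / (0.015) = 0.0065
Q_c = 0.0065 > K_c = 8.1×10⁻⁴, so the reverse reaction proceeds.

in the reverse direction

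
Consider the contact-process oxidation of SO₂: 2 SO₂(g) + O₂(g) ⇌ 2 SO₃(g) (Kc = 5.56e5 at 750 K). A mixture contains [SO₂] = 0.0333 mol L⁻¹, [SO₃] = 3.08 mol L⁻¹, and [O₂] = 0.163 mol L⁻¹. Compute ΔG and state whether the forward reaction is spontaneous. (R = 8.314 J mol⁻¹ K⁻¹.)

ΔG = -14.7 kJ/mol; the forward reaction is spontaneous

Qc = [SO₃]² / ([SO₂]²·[O₂]) = (3.08)² / ((0.0333)²·(0.163)) = 52500
ΔG = RT ln(Qc/Kc) = (8.314 J mol⁻¹ K⁻¹)(750 K) × ln(52500/5.56e5)
   = (6.236 kJ/mol)(-2.360) = -14.7 kJ/mol
ΔG < 0, so the forward reaction is spontaneous (proceeds forward).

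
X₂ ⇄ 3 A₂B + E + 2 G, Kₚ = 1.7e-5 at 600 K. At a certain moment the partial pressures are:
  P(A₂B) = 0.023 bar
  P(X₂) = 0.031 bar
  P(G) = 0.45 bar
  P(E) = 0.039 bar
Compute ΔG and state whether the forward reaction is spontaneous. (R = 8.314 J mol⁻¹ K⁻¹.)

ΔG = -8.49 kJ/mol; the forward reaction is spontaneous

Qₚ = P(A₂B)³·P(E)·P(G)² / P(X₂) = (0.023)³·(0.039)·(0.45)² / (0.031) = 3.10e-6
ΔG = RT ln(Qₚ/Kₚ) = (8.314 J mol⁻¹ K⁻¹)(600 K) × ln(3.10e-6/1.7e-5)
   = (4.988 kJ/mol)(-1.702) = -8.49 kJ/mol
ΔG < 0, so the forward reaction is spontaneous (proceeds forward).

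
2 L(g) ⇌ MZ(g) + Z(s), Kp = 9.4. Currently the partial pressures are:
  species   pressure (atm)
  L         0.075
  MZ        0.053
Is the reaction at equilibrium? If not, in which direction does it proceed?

at equilibrium

(Z is a pure solid — omitted from Qp.)
Qp = P(MZ) / P(L)² = (0.053) / (0.075)² = 9.4
Qp = 9.4 = Kp, so the system is already at equilibrium.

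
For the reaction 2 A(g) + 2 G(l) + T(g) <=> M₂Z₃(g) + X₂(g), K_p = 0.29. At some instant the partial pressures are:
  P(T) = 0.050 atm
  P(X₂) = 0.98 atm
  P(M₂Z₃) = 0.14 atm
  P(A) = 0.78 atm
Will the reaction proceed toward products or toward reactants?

reverse (toward reactants)

(G is a pure liquid — omitted from Q_p.)
Q_p = P(M₂Z₃)·P(X₂) / (P(A)²·P(T)) = (0.14)·(0.98) / ((0.78)²·(0.050)) = 4.5
Q_p = 4.5 > K_p = 0.29, so the reverse reaction proceeds.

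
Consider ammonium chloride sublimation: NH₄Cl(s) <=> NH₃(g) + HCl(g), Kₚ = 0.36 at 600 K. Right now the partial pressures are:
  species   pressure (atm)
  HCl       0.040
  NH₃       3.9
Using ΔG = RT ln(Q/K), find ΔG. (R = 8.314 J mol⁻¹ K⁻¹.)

ΔG = -4.17 kJ/mol

(NH₄Cl is a pure solid — omitted from Qₚ.)
Qₚ = P(NH₃)·P(HCl) = (3.9)·(0.040) = 0.156
ΔG = RT ln(Qₚ/Kₚ) = (8.314 J mol⁻¹ K⁻¹)(600 K) × ln(0.156/0.36)
   = (4.988 kJ/mol)(-0.8362) = -4.17 kJ/mol
ΔG < 0, so the forward reaction is spontaneous (proceeds forward).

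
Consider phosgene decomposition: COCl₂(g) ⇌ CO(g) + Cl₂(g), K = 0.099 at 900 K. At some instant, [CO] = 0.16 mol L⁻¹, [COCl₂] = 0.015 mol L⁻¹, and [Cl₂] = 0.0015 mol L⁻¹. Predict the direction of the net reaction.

Q = [CO]·[Cl₂] / [COCl₂] = (0.16)·(0.0015) / (0.015) = 0.016
Q = 0.016 < K = 0.099, so the forward reaction proceeds.

forward (toward products)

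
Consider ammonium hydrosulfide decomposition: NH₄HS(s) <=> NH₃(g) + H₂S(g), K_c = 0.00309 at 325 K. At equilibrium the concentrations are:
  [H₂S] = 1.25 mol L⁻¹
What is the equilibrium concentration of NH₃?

(NH₄HS is a pure solid — omitted from K_c.)
At equilibrium, K_c = [NH₃]·[H₂S] = 0.00309.
([NH₃])·(1.25) = 0.00309
[NH₃] = 0.00247 mol L⁻¹

[NH₃] = 0.00247 mol L⁻¹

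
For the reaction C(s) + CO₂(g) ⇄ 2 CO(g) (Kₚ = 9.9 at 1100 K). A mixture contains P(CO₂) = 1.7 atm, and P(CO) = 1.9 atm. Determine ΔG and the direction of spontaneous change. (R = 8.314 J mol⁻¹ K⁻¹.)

(C is a pure solid — omitted from Qₚ.)
Qₚ = P(CO)² / P(CO₂) = (1.9)² / (1.7) = 2.12
ΔG = RT ln(Qₚ/Kₚ) = (8.314 J mol⁻¹ K⁻¹)(1100 K) × ln(2.12/9.9)
   = (9.145 kJ/mol)(-1.541) = -14.1 kJ/mol
ΔG < 0, so the forward reaction is spontaneous (proceeds forward).

ΔG = -14.1 kJ/mol; the forward reaction is spontaneous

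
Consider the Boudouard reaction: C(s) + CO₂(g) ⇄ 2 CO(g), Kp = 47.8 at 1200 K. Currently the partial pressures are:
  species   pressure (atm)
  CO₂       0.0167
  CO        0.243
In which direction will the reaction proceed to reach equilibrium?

toward products

(C is a pure solid — omitted from Qp.)
Qp = P(CO)² / P(CO₂) = (0.243)² / (0.0167) = 3.54
Qp = 3.54 < Kp = 47.8, so the forward reaction proceeds.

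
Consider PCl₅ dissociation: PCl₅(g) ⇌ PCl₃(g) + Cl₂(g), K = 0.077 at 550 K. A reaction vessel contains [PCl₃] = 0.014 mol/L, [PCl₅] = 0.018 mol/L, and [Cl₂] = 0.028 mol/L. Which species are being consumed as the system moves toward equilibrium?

Q = [PCl₃]·[Cl₂] / [PCl₅] = (0.014)·(0.028) / (0.018) = 0.022
Q = 0.022 < K = 0.077: net forward reaction.

PCl₅ (reactants)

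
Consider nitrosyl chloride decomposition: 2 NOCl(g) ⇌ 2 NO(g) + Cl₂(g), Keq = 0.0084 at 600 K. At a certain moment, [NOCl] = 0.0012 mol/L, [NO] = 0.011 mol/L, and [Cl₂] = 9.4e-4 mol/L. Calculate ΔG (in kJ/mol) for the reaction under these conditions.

ΔG = 11.2 kJ/mol

Q = [NO]²·[Cl₂] / [NOCl]² = (0.011)²·(9.4e-4) / (0.0012)² = 0.0790
ΔG = RT ln(Q/Keq) = (8.314 J mol⁻¹ K⁻¹)(600 K) × ln(0.0790/0.0084)
   = (4.988 kJ/mol)(2.241) = 11.2 kJ/mol
ΔG > 0, so the forward reaction is non-spontaneous (proceeds in reverse).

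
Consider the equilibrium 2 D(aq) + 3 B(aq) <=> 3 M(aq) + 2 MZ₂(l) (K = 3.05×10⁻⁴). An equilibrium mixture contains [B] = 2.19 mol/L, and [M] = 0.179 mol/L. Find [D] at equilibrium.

(MZ₂ is a pure liquid — omitted from K.)
At equilibrium, K = [M]³ / ([D]²·[B]³) = 3.05×10⁻⁴.
(0.179)³ / (([D])²·(2.19)³) = 3.05×10⁻⁴
[D]² = 1.79 ⇒ [D] = 1.34 mol/L

[D] = 1.34 mol/L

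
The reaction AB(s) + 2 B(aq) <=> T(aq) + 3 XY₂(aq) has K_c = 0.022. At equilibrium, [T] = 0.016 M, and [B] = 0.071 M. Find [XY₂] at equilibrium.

(AB is a pure solid — omitted from K_c.)
At equilibrium, K_c = [T]·[XY₂]³ / [B]² = 0.022.
(0.016)·([XY₂])³ / (0.071)² = 0.022
[XY₂]³ = 0.00693 ⇒ [XY₂] = 0.19 M

[XY₂] = 0.19 M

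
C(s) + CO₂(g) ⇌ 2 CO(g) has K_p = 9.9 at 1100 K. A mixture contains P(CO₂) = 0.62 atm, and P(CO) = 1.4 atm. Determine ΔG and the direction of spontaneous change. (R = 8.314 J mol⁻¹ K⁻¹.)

ΔG = -10.4 kJ/mol; the forward reaction is spontaneous

(C is a pure solid — omitted from Q_p.)
Q_p = P(CO)² / P(CO₂) = (1.4)² / (0.62) = 3.16
ΔG = RT ln(Q_p/K_p) = (8.314 J mol⁻¹ K⁻¹)(1100 K) × ln(3.16/9.9)
   = (9.145 kJ/mol)(-1.142) = -10.4 kJ/mol
ΔG < 0, so the forward reaction is spontaneous (proceeds forward).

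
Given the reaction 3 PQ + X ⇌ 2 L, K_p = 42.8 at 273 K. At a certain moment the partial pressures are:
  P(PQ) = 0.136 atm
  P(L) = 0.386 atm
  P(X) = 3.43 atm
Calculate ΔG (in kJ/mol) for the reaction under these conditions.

Q_p = P(L)² / (P(PQ)³·P(X)) = (0.386)² / ((0.136)³·(3.43)) = 17.3
ΔG = RT ln(Q_p/K_p) = (8.314 J mol⁻¹ K⁻¹)(273 K) × ln(17.3/42.8)
   = (2.270 kJ/mol)(-0.9058) = -2.06 kJ/mol
ΔG < 0, so the forward reaction is spontaneous (proceeds forward).

ΔG = -2.06 kJ/mol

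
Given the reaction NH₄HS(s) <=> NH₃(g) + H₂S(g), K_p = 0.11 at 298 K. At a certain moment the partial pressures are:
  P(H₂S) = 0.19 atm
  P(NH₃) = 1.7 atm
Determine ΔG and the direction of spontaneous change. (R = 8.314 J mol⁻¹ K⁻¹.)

ΔG = 2.67 kJ/mol; the forward reaction is non-spontaneous

(NH₄HS is a pure solid — omitted from Q_p.)
Q_p = P(NH₃)·P(H₂S) = (1.7)·(0.19) = 0.323
ΔG = RT ln(Q_p/K_p) = (8.314 J mol⁻¹ K⁻¹)(298 K) × ln(0.323/0.11)
   = (2.478 kJ/mol)(1.077) = 2.67 kJ/mol
ΔG > 0, so the forward reaction is non-spontaneous (proceeds in reverse).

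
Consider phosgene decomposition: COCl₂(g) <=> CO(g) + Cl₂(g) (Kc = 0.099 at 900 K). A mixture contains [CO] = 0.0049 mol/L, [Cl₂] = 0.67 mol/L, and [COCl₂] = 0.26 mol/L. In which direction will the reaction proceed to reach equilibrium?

Qc = [CO]·[Cl₂] / [COCl₂] = (0.0049)·(0.67) / (0.26) = 0.013
Qc = 0.013 < Kc = 0.099, so the forward reaction proceeds.

forward (toward products)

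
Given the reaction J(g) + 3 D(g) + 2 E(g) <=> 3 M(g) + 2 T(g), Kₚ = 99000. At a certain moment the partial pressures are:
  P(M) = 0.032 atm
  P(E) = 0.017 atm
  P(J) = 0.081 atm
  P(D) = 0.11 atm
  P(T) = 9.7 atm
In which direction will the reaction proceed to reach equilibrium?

Qₚ = P(M)³·P(T)² / (P(J)·P(D)³·P(E)²) = (0.032)³·(9.7)² / ((0.081)·(0.11)³·(0.017)²) = 99000
Qₚ = 99000 = Kₚ, so the system is already at equilibrium.

neither direction; the system is at equilibrium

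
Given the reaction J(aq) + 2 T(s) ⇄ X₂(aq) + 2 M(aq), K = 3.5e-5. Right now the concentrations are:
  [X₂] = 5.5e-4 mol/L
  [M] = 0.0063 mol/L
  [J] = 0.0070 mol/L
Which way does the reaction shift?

(T is a pure solid — omitted from Q.)
Q = [X₂]·[M]² / [J] = (5.5e-4)·(0.0063)² / (0.0070) = 3.1e-6
Q = 3.1e-6 < K = 3.5e-5, so the forward reaction proceeds.

toward products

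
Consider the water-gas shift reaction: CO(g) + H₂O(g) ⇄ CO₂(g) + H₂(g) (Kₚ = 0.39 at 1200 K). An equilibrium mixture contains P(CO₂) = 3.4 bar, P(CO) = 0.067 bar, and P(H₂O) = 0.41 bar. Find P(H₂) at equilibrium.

At equilibrium, Kₚ = P(CO₂)·P(H₂) / (P(CO)·P(H₂O)) = 0.39.
(3.4)·(P(H₂)) / ((0.067)·(0.41)) = 0.39
P(H₂) = 0.00315 = 0.0032 bar

P(H₂) = 0.0032 bar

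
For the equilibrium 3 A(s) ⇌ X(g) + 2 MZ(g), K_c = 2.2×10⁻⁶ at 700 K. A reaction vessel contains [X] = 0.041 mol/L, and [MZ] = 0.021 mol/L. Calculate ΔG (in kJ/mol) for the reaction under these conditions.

(A is a pure solid — omitted from Q_c.)
Q_c = [X]·[MZ]² = (0.041)·(0.021)² = 1.81×10⁻⁵
ΔG = RT ln(Q_c/K_c) = (8.314 J mol⁻¹ K⁻¹)(700 K) × ln(1.81×10⁻⁵/2.2×10⁻⁶)
   = (5.820 kJ/mol)(2.107) = 12.3 kJ/mol
ΔG > 0, so the forward reaction is non-spontaneous (proceeds in reverse).

ΔG = 12.3 kJ/mol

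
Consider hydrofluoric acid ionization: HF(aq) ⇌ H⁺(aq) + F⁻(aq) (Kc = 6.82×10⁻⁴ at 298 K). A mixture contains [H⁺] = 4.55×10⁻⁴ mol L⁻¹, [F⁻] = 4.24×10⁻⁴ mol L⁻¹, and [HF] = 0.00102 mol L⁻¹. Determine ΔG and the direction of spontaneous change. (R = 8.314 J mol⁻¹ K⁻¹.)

Qc = [H⁺]·[F⁻] / [HF] = (4.55×10⁻⁴)·(4.24×10⁻⁴) / (0.00102) = 1.89×10⁻⁴
ΔG = RT ln(Qc/Kc) = (8.314 J mol⁻¹ K⁻¹)(298 K) × ln(1.89×10⁻⁴/6.82×10⁻⁴)
   = (2.478 kJ/mol)(-1.283) = -3.18 kJ/mol
ΔG < 0, so the forward reaction is spontaneous (proceeds forward).

ΔG = -3.18 kJ/mol; the forward reaction is spontaneous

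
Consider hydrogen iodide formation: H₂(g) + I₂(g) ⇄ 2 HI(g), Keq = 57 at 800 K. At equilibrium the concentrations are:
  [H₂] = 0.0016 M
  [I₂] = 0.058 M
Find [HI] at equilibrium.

At equilibrium, Keq = [HI]² / ([H₂]·[I₂]) = 57.
([HI])² / ((0.0016)·(0.058)) = 57
[HI]² = 0.00529 ⇒ [HI] = 0.073 M

[HI] = 0.073 M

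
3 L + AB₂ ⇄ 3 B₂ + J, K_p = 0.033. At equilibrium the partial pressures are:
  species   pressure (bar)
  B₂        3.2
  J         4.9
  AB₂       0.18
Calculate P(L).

P(L) = 30 bar

At equilibrium, K_p = P(B₂)³·P(J) / (P(L)³·P(AB₂)) = 0.033.
(3.2)³·(4.9) / ((P(L))³·(0.18)) = 0.033
P(L)³ = 27000 ⇒ P(L) = 30 bar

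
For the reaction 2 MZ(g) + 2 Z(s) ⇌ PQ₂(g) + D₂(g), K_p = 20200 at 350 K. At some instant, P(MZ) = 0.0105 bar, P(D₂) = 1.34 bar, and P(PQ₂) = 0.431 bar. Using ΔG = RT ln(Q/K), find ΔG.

(Z is a pure solid — omitted from Q_p.)
Q_p = P(PQ₂)·P(D₂) / P(MZ)² = (0.431)·(1.34) / (0.0105)² = 5240
ΔG = RT ln(Q_p/K_p) = (8.314 J mol⁻¹ K⁻¹)(350 K) × ln(5240/20200)
   = (2.910 kJ/mol)(-1.349) = -3.93 kJ/mol
ΔG < 0, so the forward reaction is spontaneous (proceeds forward).

ΔG = -3.93 kJ/mol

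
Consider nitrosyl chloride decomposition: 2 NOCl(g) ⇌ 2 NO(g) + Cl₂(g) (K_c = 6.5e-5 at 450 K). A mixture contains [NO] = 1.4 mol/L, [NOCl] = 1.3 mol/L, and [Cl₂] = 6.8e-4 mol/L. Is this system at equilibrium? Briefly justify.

Q_c = [NO]²·[Cl₂] / [NOCl]² = (1.4)²·(6.8e-4) / (1.3)² = 7.9e-4
Q_c = 7.9e-4 > K_c = 6.5e-5: net reverse reaction.

no; Q > K, reaction proceeds in reverse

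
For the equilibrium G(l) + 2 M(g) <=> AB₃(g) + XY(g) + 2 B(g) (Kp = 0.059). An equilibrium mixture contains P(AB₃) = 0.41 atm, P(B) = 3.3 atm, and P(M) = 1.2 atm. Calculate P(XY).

(G is a pure liquid — omitted from Kp.)
At equilibrium, Kp = P(AB₃)·P(XY)·P(B)² / P(M)² = 0.059.
(0.41)·(P(XY))·(3.3)² / (1.2)² = 0.059
P(XY) = 0.0190 = 0.019 atm

P(XY) = 0.019 atm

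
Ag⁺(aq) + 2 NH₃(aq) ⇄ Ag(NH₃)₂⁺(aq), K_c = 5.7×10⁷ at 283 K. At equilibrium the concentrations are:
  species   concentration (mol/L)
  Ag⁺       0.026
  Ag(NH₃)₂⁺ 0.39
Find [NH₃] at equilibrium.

At equilibrium, K_c = [Ag(NH₃)₂⁺] / ([Ag⁺]·[NH₃]²) = 5.7×10⁷.
(0.39) / ((0.026)·([NH₃])²) = 5.7×10⁷
[NH₃]² = 2.63×10⁻⁷ ⇒ [NH₃] = 5.1×10⁻⁴ mol/L

[NH₃] = 5.1×10⁻⁴ mol/L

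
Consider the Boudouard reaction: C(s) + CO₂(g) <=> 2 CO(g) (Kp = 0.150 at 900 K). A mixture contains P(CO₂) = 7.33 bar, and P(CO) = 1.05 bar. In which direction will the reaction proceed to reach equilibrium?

neither direction; the system is at equilibrium

(C is a pure solid — omitted from Qp.)
Qp = P(CO)² / P(CO₂) = (1.05)² / (7.33) = 0.150
Qp = 0.150 = Kp, so the system is already at equilibrium.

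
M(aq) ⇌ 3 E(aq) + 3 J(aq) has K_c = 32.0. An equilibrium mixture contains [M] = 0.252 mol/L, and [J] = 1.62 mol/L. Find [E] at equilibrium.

[E] = 1.24 mol/L

At equilibrium, K_c = [E]³·[J]³ / [M] = 32.0.
([E])³·(1.62)³ / (0.252) = 32.0
[E]³ = 1.90 ⇒ [E] = 1.24 mol/L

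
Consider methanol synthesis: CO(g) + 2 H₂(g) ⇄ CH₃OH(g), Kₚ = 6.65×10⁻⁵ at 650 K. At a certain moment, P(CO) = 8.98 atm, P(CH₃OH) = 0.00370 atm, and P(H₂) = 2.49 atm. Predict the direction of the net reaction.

no net change (already at equilibrium)

Qₚ = P(CH₃OH) / (P(CO)·P(H₂)²) = (0.00370) / ((8.98)·(2.49)²) = 6.65×10⁻⁵
Qₚ = 6.65×10⁻⁵ = Kₚ, so the system is already at equilibrium.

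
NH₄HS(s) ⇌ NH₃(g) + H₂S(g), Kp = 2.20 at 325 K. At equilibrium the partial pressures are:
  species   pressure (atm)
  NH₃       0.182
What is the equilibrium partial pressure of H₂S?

P(H₂S) = 12.1 atm

(NH₄HS is a pure solid — omitted from Kp.)
At equilibrium, Kp = P(NH₃)·P(H₂S) = 2.20.
(0.182)·(P(H₂S)) = 2.20
P(H₂S) = 12.1 atm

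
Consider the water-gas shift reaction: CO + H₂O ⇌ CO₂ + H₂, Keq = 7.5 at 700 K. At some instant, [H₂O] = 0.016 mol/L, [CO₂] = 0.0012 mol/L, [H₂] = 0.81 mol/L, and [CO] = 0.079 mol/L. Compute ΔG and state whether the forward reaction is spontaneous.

Q = [CO₂]·[H₂] / ([CO]·[H₂O]) = (0.0012)·(0.81) / ((0.079)·(0.016)) = 0.769
ΔG = RT ln(Q/Keq) = (8.314 J mol⁻¹ K⁻¹)(700 K) × ln(0.769/7.5)
   = (5.820 kJ/mol)(-2.278) = -13.3 kJ/mol
ΔG < 0, so the forward reaction is spontaneous (proceeds forward).

ΔG = -13.3 kJ/mol; the forward reaction is spontaneous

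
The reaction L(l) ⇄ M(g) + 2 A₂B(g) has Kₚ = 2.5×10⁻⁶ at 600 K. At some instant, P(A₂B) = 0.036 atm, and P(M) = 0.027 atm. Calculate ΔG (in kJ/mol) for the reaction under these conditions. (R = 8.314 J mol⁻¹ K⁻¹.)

(L is a pure liquid — omitted from Qₚ.)
Qₚ = P(M)·P(A₂B)² = (0.027)·(0.036)² = 3.50×10⁻⁵
ΔG = RT ln(Qₚ/Kₚ) = (8.314 J mol⁻¹ K⁻¹)(600 K) × ln(3.50×10⁻⁵/2.5×10⁻⁶)
   = (4.988 kJ/mol)(2.639) = 13.2 kJ/mol
ΔG > 0, so the forward reaction is non-spontaneous (proceeds in reverse).

ΔG = 13.2 kJ/mol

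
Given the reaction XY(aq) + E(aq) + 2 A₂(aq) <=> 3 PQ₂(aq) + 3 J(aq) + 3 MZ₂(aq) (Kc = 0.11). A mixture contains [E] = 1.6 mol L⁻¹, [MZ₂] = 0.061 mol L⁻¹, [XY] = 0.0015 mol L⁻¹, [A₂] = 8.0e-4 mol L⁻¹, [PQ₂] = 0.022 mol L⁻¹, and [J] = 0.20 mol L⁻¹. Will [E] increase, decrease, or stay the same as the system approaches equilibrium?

Qc = [PQ₂]³·[J]³·[MZ₂]³ / ([XY]·[E]·[A₂]²) = (0.022)³·(0.20)³·(0.061)³ / ((0.0015)·(1.6)·(8.0e-4)²) = 0.013
Qc = 0.013 < Kc = 0.11: net forward reaction.
E is a reactant, so it decreases.

decrease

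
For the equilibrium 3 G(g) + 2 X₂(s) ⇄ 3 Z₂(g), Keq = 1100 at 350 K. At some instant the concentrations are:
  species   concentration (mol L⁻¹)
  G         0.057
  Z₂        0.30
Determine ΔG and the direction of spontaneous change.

ΔG = -5.88 kJ/mol; the forward reaction is spontaneous

(X₂ is a pure solid — omitted from Q.)
Q = [Z₂]³ / [G]³ = (0.30)³ / (0.057)³ = 146
ΔG = RT ln(Q/Keq) = (8.314 J mol⁻¹ K⁻¹)(350 K) × ln(146/1100)
   = (2.910 kJ/mol)(-2.019) = -5.88 kJ/mol
ΔG < 0, so the forward reaction is spontaneous (proceeds forward).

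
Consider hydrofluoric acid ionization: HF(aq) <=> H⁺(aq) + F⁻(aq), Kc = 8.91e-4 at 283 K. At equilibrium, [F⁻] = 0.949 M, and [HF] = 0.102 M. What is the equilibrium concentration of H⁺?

[H⁺] = 9.58e-5 M

At equilibrium, Kc = [H⁺]·[F⁻] / [HF] = 8.91e-4.
([H⁺])·(0.949) / (0.102) = 8.91e-4
[H⁺] = 9.58e-5 M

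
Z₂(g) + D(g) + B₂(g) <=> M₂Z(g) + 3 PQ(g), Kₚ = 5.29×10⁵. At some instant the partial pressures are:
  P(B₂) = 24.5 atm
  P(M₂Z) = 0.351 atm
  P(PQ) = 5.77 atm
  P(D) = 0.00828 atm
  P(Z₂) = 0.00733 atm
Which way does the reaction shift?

Qₚ = P(M₂Z)·P(PQ)³ / (P(Z₂)·P(D)·P(B₂)) = (0.351)·(5.77)³ / ((0.00733)·(0.00828)·(24.5)) = 45300
Qₚ = 45300 < Kₚ = 5.29×10⁵, so the forward reaction proceeds.

in the forward direction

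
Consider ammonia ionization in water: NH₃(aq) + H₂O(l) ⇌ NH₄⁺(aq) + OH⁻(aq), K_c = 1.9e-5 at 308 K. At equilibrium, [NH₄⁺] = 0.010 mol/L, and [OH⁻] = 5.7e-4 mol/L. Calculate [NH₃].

(H₂O is a pure liquid — omitted from K_c.)
At equilibrium, K_c = [NH₄⁺]·[OH⁻] / [NH₃] = 1.9e-5.
(0.010)·(5.7e-4) / ([NH₃]) = 1.9e-5
[NH₃] = 0.300 = 0.30 mol/L

[NH₃] = 0.30 mol/L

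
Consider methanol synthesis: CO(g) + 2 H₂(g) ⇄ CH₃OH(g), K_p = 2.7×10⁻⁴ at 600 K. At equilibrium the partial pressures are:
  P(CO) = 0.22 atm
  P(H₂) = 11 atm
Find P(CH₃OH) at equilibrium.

P(CH₃OH) = 0.0072 atm

At equilibrium, K_p = P(CH₃OH) / (P(CO)·P(H₂)²) = 2.7×10⁻⁴.
(P(CH₃OH)) / ((0.22)·(11)²) = 2.7×10⁻⁴
P(CH₃OH) = 0.00719 = 0.0072 atm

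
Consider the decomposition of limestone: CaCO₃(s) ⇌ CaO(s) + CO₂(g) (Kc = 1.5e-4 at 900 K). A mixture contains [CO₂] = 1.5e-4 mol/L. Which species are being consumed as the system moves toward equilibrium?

none (at equilibrium)

(CaCO₃, CaO are pure solids — omitted from Qc.)
Qc = [CO₂] = 1.5e-4
Qc = 1.5e-4 = Kc; the system is at equilibrium.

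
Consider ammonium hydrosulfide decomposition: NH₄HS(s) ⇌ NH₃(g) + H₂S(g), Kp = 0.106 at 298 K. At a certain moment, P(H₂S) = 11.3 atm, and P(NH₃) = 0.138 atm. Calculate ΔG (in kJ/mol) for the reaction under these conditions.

(NH₄HS is a pure solid — omitted from Qp.)
Qp = P(NH₃)·P(H₂S) = (0.138)·(11.3) = 1.56
ΔG = RT ln(Qp/Kp) = (8.314 J mol⁻¹ K⁻¹)(298 K) × ln(1.56/0.106)
   = (2.478 kJ/mol)(2.689) = 6.66 kJ/mol
ΔG > 0, so the forward reaction is non-spontaneous (proceeds in reverse).

ΔG = 6.66 kJ/mol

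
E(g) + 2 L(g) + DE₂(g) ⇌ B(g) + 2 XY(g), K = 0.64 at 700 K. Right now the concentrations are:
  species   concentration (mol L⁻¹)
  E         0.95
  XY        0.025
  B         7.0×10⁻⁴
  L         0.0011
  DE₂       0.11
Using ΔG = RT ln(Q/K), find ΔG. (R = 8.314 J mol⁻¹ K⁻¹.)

Q = [B]·[XY]² / ([E]·[L]²·[DE₂]) = (7.0×10⁻⁴)·(0.025)² / ((0.95)·(0.0011)²·(0.11)) = 3.46
ΔG = RT ln(Q/K) = (8.314 J mol⁻¹ K⁻¹)(700 K) × ln(3.46/0.64)
   = (5.820 kJ/mol)(1.688) = 9.82 kJ/mol
ΔG > 0, so the forward reaction is non-spontaneous (proceeds in reverse).

ΔG = 9.82 kJ/mol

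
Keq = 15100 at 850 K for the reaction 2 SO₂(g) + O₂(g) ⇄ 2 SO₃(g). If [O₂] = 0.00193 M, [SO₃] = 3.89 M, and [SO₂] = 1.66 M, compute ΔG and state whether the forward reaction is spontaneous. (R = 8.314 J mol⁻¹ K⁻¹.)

Q = [SO₃]² / ([SO₂]²·[O₂]) = (3.89)² / ((1.66)²·(0.00193)) = 2850
ΔG = RT ln(Q/Keq) = (8.314 J mol⁻¹ K⁻¹)(850 K) × ln(2850/15100)
   = (7.067 kJ/mol)(-1.667) = -11.8 kJ/mol
ΔG < 0, so the forward reaction is spontaneous (proceeds forward).

ΔG = -11.8 kJ/mol; the forward reaction is spontaneous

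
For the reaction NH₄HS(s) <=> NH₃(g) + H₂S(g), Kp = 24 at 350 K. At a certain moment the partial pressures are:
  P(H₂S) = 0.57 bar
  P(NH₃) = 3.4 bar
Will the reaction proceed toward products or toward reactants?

(NH₄HS is a pure solid — omitted from Qp.)
Qp = P(NH₃)·P(H₂S) = (3.4)·(0.57) = 1.9
Qp = 1.9 < Kp = 24, so the forward reaction proceeds.

forward (toward products)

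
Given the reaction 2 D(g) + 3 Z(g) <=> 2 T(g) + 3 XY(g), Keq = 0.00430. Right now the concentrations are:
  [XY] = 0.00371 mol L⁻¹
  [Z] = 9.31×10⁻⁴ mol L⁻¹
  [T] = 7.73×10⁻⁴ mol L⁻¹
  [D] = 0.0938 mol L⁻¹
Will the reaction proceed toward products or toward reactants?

at equilibrium

Q = [T]²·[XY]³ / ([D]²·[Z]³) = (7.73×10⁻⁴)²·(0.00371)³ / ((0.0938)²·(9.31×10⁻⁴)³) = 0.00430
Q = 0.00430 = Keq, so the system is already at equilibrium.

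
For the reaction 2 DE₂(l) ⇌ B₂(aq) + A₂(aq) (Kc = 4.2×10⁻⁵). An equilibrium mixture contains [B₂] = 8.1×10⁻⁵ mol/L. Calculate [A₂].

[A₂] = 0.52 mol/L

(DE₂ is a pure liquid — omitted from Kc.)
At equilibrium, Kc = [B₂]·[A₂] = 4.2×10⁻⁵.
(8.1×10⁻⁵)·([A₂]) = 4.2×10⁻⁵
[A₂] = 0.519 = 0.52 mol/L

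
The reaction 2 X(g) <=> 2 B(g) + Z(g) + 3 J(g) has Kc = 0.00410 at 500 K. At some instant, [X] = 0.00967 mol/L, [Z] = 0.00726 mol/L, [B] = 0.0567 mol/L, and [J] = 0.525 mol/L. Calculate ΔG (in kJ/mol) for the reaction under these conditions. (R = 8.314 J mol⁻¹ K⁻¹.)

Qc = [B]²·[Z]·[J]³ / [X]² = (0.0567)²·(0.00726)·(0.525)³ / (0.00967)² = 0.0361
ΔG = RT ln(Qc/Kc) = (8.314 J mol⁻¹ K⁻¹)(500 K) × ln(0.0361/0.00410)
   = (4.157 kJ/mol)(2.175) = 9.04 kJ/mol
ΔG > 0, so the forward reaction is non-spontaneous (proceeds in reverse).

ΔG = 9.04 kJ/mol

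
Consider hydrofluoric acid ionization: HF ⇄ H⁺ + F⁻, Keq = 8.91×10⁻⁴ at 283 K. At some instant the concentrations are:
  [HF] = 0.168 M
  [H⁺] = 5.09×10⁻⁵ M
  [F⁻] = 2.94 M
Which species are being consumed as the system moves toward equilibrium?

Q = [H⁺]·[F⁻] / [HF] = (5.09×10⁻⁵)·(2.94) / (0.168) = 8.91×10⁻⁴
Q = 8.91×10⁻⁴ = Keq; the system is at equilibrium.

none (at equilibrium)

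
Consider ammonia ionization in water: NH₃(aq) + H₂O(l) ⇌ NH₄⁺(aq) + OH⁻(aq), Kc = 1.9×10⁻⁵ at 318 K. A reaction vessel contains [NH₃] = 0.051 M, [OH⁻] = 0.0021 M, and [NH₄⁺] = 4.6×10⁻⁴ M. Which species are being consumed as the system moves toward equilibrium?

none (at equilibrium)

(H₂O is a pure liquid — omitted from Qc.)
Qc = [NH₄⁺]·[OH⁻] / [NH₃] = (4.6×10⁻⁴)·(0.0021) / (0.051) = 1.9×10⁻⁵
Qc = 1.9×10⁻⁵ = Kc; the system is at equilibrium.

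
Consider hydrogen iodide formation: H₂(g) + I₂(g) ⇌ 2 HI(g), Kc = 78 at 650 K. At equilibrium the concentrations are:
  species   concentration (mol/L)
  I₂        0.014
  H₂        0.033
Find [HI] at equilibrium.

[HI] = 0.19 mol/L

At equilibrium, Kc = [HI]² / ([H₂]·[I₂]) = 78.
([HI])² / ((0.033)·(0.014)) = 78
[HI]² = 0.0360 ⇒ [HI] = 0.19 mol/L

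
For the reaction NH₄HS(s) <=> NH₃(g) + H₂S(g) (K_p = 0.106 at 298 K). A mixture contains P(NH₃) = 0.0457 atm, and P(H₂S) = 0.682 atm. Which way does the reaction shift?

(NH₄HS is a pure solid — omitted from Q_p.)
Q_p = P(NH₃)·P(H₂S) = (0.0457)·(0.682) = 0.0312
Q_p = 0.0312 < K_p = 0.106, so the forward reaction proceeds.

forward (toward products)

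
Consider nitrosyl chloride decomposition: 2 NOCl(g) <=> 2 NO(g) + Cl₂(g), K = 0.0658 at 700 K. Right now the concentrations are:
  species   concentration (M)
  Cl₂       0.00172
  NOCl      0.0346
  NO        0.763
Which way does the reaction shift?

Q = [NO]²·[Cl₂] / [NOCl]² = (0.763)²·(0.00172) / (0.0346)² = 0.836
Q = 0.836 > K = 0.0658, so the reverse reaction proceeds.

toward reactants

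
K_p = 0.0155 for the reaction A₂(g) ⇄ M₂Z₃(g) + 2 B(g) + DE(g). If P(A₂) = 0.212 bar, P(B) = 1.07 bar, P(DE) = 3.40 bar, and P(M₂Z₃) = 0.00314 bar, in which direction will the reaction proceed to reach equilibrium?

in the reverse direction

Q_p = P(M₂Z₃)·P(B)²·P(DE) / P(A₂) = (0.00314)·(1.07)²·(3.40) / (0.212) = 0.0577
Q_p = 0.0577 > K_p = 0.0155, so the reverse reaction proceeds.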